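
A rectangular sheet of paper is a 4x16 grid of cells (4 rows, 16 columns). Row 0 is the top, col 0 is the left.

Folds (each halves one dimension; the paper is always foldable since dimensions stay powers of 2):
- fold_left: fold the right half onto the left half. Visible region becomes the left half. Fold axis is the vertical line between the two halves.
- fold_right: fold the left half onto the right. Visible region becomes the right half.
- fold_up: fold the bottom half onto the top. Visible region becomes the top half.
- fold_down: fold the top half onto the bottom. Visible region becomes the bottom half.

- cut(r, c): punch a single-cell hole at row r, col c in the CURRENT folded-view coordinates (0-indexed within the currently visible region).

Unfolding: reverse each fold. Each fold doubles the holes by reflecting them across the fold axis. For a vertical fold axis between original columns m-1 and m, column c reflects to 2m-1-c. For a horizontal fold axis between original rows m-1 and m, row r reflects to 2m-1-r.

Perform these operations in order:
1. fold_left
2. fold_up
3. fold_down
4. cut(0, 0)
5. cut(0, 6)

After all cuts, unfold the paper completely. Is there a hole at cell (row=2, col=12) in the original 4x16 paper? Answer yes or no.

Answer: no

Derivation:
Op 1 fold_left: fold axis v@8; visible region now rows[0,4) x cols[0,8) = 4x8
Op 2 fold_up: fold axis h@2; visible region now rows[0,2) x cols[0,8) = 2x8
Op 3 fold_down: fold axis h@1; visible region now rows[1,2) x cols[0,8) = 1x8
Op 4 cut(0, 0): punch at orig (1,0); cuts so far [(1, 0)]; region rows[1,2) x cols[0,8) = 1x8
Op 5 cut(0, 6): punch at orig (1,6); cuts so far [(1, 0), (1, 6)]; region rows[1,2) x cols[0,8) = 1x8
Unfold 1 (reflect across h@1): 4 holes -> [(0, 0), (0, 6), (1, 0), (1, 6)]
Unfold 2 (reflect across h@2): 8 holes -> [(0, 0), (0, 6), (1, 0), (1, 6), (2, 0), (2, 6), (3, 0), (3, 6)]
Unfold 3 (reflect across v@8): 16 holes -> [(0, 0), (0, 6), (0, 9), (0, 15), (1, 0), (1, 6), (1, 9), (1, 15), (2, 0), (2, 6), (2, 9), (2, 15), (3, 0), (3, 6), (3, 9), (3, 15)]
Holes: [(0, 0), (0, 6), (0, 9), (0, 15), (1, 0), (1, 6), (1, 9), (1, 15), (2, 0), (2, 6), (2, 9), (2, 15), (3, 0), (3, 6), (3, 9), (3, 15)]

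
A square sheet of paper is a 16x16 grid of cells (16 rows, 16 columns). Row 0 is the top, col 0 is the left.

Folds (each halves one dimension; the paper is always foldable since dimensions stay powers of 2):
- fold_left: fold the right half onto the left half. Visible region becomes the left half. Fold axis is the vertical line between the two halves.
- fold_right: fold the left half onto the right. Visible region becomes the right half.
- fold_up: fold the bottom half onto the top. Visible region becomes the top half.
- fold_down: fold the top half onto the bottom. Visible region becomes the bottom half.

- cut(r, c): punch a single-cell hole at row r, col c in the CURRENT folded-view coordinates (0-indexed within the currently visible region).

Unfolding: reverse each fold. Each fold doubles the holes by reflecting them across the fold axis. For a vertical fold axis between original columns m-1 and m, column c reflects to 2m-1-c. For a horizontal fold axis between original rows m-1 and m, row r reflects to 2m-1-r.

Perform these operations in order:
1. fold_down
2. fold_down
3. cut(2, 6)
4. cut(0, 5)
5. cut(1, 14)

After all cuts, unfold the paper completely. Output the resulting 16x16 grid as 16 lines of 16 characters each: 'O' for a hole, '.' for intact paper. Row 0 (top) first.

Answer: ................
......O.........
..............O.
.....O..........
.....O..........
..............O.
......O.........
................
................
......O.........
..............O.
.....O..........
.....O..........
..............O.
......O.........
................

Derivation:
Op 1 fold_down: fold axis h@8; visible region now rows[8,16) x cols[0,16) = 8x16
Op 2 fold_down: fold axis h@12; visible region now rows[12,16) x cols[0,16) = 4x16
Op 3 cut(2, 6): punch at orig (14,6); cuts so far [(14, 6)]; region rows[12,16) x cols[0,16) = 4x16
Op 4 cut(0, 5): punch at orig (12,5); cuts so far [(12, 5), (14, 6)]; region rows[12,16) x cols[0,16) = 4x16
Op 5 cut(1, 14): punch at orig (13,14); cuts so far [(12, 5), (13, 14), (14, 6)]; region rows[12,16) x cols[0,16) = 4x16
Unfold 1 (reflect across h@12): 6 holes -> [(9, 6), (10, 14), (11, 5), (12, 5), (13, 14), (14, 6)]
Unfold 2 (reflect across h@8): 12 holes -> [(1, 6), (2, 14), (3, 5), (4, 5), (5, 14), (6, 6), (9, 6), (10, 14), (11, 5), (12, 5), (13, 14), (14, 6)]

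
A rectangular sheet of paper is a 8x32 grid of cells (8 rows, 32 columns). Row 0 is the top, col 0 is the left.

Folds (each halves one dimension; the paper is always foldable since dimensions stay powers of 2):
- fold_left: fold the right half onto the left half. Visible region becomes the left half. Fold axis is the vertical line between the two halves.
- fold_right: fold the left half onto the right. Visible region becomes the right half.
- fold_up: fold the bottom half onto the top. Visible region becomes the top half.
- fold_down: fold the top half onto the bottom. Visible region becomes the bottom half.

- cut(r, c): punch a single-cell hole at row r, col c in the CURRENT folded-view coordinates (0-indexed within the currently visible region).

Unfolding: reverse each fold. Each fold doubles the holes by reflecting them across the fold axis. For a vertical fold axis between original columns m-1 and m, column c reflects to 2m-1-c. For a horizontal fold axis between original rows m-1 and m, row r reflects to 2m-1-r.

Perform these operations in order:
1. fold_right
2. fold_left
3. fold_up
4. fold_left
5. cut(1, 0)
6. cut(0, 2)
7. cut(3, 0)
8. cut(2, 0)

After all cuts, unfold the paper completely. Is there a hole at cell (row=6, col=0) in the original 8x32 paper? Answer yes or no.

Op 1 fold_right: fold axis v@16; visible region now rows[0,8) x cols[16,32) = 8x16
Op 2 fold_left: fold axis v@24; visible region now rows[0,8) x cols[16,24) = 8x8
Op 3 fold_up: fold axis h@4; visible region now rows[0,4) x cols[16,24) = 4x8
Op 4 fold_left: fold axis v@20; visible region now rows[0,4) x cols[16,20) = 4x4
Op 5 cut(1, 0): punch at orig (1,16); cuts so far [(1, 16)]; region rows[0,4) x cols[16,20) = 4x4
Op 6 cut(0, 2): punch at orig (0,18); cuts so far [(0, 18), (1, 16)]; region rows[0,4) x cols[16,20) = 4x4
Op 7 cut(3, 0): punch at orig (3,16); cuts so far [(0, 18), (1, 16), (3, 16)]; region rows[0,4) x cols[16,20) = 4x4
Op 8 cut(2, 0): punch at orig (2,16); cuts so far [(0, 18), (1, 16), (2, 16), (3, 16)]; region rows[0,4) x cols[16,20) = 4x4
Unfold 1 (reflect across v@20): 8 holes -> [(0, 18), (0, 21), (1, 16), (1, 23), (2, 16), (2, 23), (3, 16), (3, 23)]
Unfold 2 (reflect across h@4): 16 holes -> [(0, 18), (0, 21), (1, 16), (1, 23), (2, 16), (2, 23), (3, 16), (3, 23), (4, 16), (4, 23), (5, 16), (5, 23), (6, 16), (6, 23), (7, 18), (7, 21)]
Unfold 3 (reflect across v@24): 32 holes -> [(0, 18), (0, 21), (0, 26), (0, 29), (1, 16), (1, 23), (1, 24), (1, 31), (2, 16), (2, 23), (2, 24), (2, 31), (3, 16), (3, 23), (3, 24), (3, 31), (4, 16), (4, 23), (4, 24), (4, 31), (5, 16), (5, 23), (5, 24), (5, 31), (6, 16), (6, 23), (6, 24), (6, 31), (7, 18), (7, 21), (7, 26), (7, 29)]
Unfold 4 (reflect across v@16): 64 holes -> [(0, 2), (0, 5), (0, 10), (0, 13), (0, 18), (0, 21), (0, 26), (0, 29), (1, 0), (1, 7), (1, 8), (1, 15), (1, 16), (1, 23), (1, 24), (1, 31), (2, 0), (2, 7), (2, 8), (2, 15), (2, 16), (2, 23), (2, 24), (2, 31), (3, 0), (3, 7), (3, 8), (3, 15), (3, 16), (3, 23), (3, 24), (3, 31), (4, 0), (4, 7), (4, 8), (4, 15), (4, 16), (4, 23), (4, 24), (4, 31), (5, 0), (5, 7), (5, 8), (5, 15), (5, 16), (5, 23), (5, 24), (5, 31), (6, 0), (6, 7), (6, 8), (6, 15), (6, 16), (6, 23), (6, 24), (6, 31), (7, 2), (7, 5), (7, 10), (7, 13), (7, 18), (7, 21), (7, 26), (7, 29)]
Holes: [(0, 2), (0, 5), (0, 10), (0, 13), (0, 18), (0, 21), (0, 26), (0, 29), (1, 0), (1, 7), (1, 8), (1, 15), (1, 16), (1, 23), (1, 24), (1, 31), (2, 0), (2, 7), (2, 8), (2, 15), (2, 16), (2, 23), (2, 24), (2, 31), (3, 0), (3, 7), (3, 8), (3, 15), (3, 16), (3, 23), (3, 24), (3, 31), (4, 0), (4, 7), (4, 8), (4, 15), (4, 16), (4, 23), (4, 24), (4, 31), (5, 0), (5, 7), (5, 8), (5, 15), (5, 16), (5, 23), (5, 24), (5, 31), (6, 0), (6, 7), (6, 8), (6, 15), (6, 16), (6, 23), (6, 24), (6, 31), (7, 2), (7, 5), (7, 10), (7, 13), (7, 18), (7, 21), (7, 26), (7, 29)]

Answer: yes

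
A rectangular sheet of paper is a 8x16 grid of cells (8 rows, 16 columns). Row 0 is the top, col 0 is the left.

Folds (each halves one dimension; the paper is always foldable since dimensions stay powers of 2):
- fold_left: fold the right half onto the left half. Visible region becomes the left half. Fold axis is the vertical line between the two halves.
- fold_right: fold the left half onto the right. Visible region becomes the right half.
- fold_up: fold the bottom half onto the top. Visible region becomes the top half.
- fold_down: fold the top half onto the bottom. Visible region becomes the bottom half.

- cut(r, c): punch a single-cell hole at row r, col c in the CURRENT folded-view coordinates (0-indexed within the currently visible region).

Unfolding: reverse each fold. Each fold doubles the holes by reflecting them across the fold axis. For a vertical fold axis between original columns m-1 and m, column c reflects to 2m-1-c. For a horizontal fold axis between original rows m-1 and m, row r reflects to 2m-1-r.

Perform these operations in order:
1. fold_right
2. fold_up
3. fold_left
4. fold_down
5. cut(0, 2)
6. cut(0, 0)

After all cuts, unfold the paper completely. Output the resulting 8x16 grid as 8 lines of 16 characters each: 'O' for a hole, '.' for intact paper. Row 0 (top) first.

Answer: ................
O.O..O.OO.O..O.O
O.O..O.OO.O..O.O
................
................
O.O..O.OO.O..O.O
O.O..O.OO.O..O.O
................

Derivation:
Op 1 fold_right: fold axis v@8; visible region now rows[0,8) x cols[8,16) = 8x8
Op 2 fold_up: fold axis h@4; visible region now rows[0,4) x cols[8,16) = 4x8
Op 3 fold_left: fold axis v@12; visible region now rows[0,4) x cols[8,12) = 4x4
Op 4 fold_down: fold axis h@2; visible region now rows[2,4) x cols[8,12) = 2x4
Op 5 cut(0, 2): punch at orig (2,10); cuts so far [(2, 10)]; region rows[2,4) x cols[8,12) = 2x4
Op 6 cut(0, 0): punch at orig (2,8); cuts so far [(2, 8), (2, 10)]; region rows[2,4) x cols[8,12) = 2x4
Unfold 1 (reflect across h@2): 4 holes -> [(1, 8), (1, 10), (2, 8), (2, 10)]
Unfold 2 (reflect across v@12): 8 holes -> [(1, 8), (1, 10), (1, 13), (1, 15), (2, 8), (2, 10), (2, 13), (2, 15)]
Unfold 3 (reflect across h@4): 16 holes -> [(1, 8), (1, 10), (1, 13), (1, 15), (2, 8), (2, 10), (2, 13), (2, 15), (5, 8), (5, 10), (5, 13), (5, 15), (6, 8), (6, 10), (6, 13), (6, 15)]
Unfold 4 (reflect across v@8): 32 holes -> [(1, 0), (1, 2), (1, 5), (1, 7), (1, 8), (1, 10), (1, 13), (1, 15), (2, 0), (2, 2), (2, 5), (2, 7), (2, 8), (2, 10), (2, 13), (2, 15), (5, 0), (5, 2), (5, 5), (5, 7), (5, 8), (5, 10), (5, 13), (5, 15), (6, 0), (6, 2), (6, 5), (6, 7), (6, 8), (6, 10), (6, 13), (6, 15)]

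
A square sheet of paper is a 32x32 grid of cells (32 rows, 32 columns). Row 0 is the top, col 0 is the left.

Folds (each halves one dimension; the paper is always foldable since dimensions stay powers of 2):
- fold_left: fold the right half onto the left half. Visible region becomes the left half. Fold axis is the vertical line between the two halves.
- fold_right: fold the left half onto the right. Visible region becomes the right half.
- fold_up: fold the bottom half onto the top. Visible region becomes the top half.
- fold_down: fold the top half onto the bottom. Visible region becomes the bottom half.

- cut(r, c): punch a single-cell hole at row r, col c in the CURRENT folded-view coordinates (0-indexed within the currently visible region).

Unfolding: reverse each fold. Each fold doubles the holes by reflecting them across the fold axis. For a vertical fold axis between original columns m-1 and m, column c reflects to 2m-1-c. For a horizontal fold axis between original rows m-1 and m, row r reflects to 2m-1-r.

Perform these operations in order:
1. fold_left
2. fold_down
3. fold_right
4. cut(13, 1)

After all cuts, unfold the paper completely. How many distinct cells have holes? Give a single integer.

Answer: 8

Derivation:
Op 1 fold_left: fold axis v@16; visible region now rows[0,32) x cols[0,16) = 32x16
Op 2 fold_down: fold axis h@16; visible region now rows[16,32) x cols[0,16) = 16x16
Op 3 fold_right: fold axis v@8; visible region now rows[16,32) x cols[8,16) = 16x8
Op 4 cut(13, 1): punch at orig (29,9); cuts so far [(29, 9)]; region rows[16,32) x cols[8,16) = 16x8
Unfold 1 (reflect across v@8): 2 holes -> [(29, 6), (29, 9)]
Unfold 2 (reflect across h@16): 4 holes -> [(2, 6), (2, 9), (29, 6), (29, 9)]
Unfold 3 (reflect across v@16): 8 holes -> [(2, 6), (2, 9), (2, 22), (2, 25), (29, 6), (29, 9), (29, 22), (29, 25)]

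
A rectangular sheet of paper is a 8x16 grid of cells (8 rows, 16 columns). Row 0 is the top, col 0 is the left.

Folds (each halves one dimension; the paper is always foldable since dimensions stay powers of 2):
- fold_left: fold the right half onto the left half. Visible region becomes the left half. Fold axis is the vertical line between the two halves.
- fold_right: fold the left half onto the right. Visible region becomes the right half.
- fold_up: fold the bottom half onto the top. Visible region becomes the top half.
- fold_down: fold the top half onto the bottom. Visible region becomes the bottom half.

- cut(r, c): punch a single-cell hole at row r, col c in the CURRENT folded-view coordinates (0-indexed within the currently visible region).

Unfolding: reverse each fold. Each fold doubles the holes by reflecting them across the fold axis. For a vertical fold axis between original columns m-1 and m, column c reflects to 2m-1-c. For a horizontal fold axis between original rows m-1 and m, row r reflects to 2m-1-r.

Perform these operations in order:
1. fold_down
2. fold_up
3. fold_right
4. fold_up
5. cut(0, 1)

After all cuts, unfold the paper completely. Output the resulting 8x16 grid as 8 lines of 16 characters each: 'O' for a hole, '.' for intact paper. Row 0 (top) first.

Op 1 fold_down: fold axis h@4; visible region now rows[4,8) x cols[0,16) = 4x16
Op 2 fold_up: fold axis h@6; visible region now rows[4,6) x cols[0,16) = 2x16
Op 3 fold_right: fold axis v@8; visible region now rows[4,6) x cols[8,16) = 2x8
Op 4 fold_up: fold axis h@5; visible region now rows[4,5) x cols[8,16) = 1x8
Op 5 cut(0, 1): punch at orig (4,9); cuts so far [(4, 9)]; region rows[4,5) x cols[8,16) = 1x8
Unfold 1 (reflect across h@5): 2 holes -> [(4, 9), (5, 9)]
Unfold 2 (reflect across v@8): 4 holes -> [(4, 6), (4, 9), (5, 6), (5, 9)]
Unfold 3 (reflect across h@6): 8 holes -> [(4, 6), (4, 9), (5, 6), (5, 9), (6, 6), (6, 9), (7, 6), (7, 9)]
Unfold 4 (reflect across h@4): 16 holes -> [(0, 6), (0, 9), (1, 6), (1, 9), (2, 6), (2, 9), (3, 6), (3, 9), (4, 6), (4, 9), (5, 6), (5, 9), (6, 6), (6, 9), (7, 6), (7, 9)]

Answer: ......O..O......
......O..O......
......O..O......
......O..O......
......O..O......
......O..O......
......O..O......
......O..O......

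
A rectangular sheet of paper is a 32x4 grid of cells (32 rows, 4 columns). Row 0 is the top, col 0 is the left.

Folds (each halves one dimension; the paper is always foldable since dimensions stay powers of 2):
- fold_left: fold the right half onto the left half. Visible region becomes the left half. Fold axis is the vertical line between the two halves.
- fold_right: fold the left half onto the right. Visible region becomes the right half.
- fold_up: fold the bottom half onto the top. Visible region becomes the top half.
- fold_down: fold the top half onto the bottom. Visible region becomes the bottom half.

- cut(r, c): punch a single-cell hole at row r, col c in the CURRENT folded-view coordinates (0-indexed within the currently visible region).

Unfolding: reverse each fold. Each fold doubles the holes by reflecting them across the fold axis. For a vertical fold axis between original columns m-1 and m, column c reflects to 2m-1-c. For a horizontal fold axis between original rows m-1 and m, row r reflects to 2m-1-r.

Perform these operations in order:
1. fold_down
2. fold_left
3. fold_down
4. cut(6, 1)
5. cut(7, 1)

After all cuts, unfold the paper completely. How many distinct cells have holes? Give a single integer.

Answer: 16

Derivation:
Op 1 fold_down: fold axis h@16; visible region now rows[16,32) x cols[0,4) = 16x4
Op 2 fold_left: fold axis v@2; visible region now rows[16,32) x cols[0,2) = 16x2
Op 3 fold_down: fold axis h@24; visible region now rows[24,32) x cols[0,2) = 8x2
Op 4 cut(6, 1): punch at orig (30,1); cuts so far [(30, 1)]; region rows[24,32) x cols[0,2) = 8x2
Op 5 cut(7, 1): punch at orig (31,1); cuts so far [(30, 1), (31, 1)]; region rows[24,32) x cols[0,2) = 8x2
Unfold 1 (reflect across h@24): 4 holes -> [(16, 1), (17, 1), (30, 1), (31, 1)]
Unfold 2 (reflect across v@2): 8 holes -> [(16, 1), (16, 2), (17, 1), (17, 2), (30, 1), (30, 2), (31, 1), (31, 2)]
Unfold 3 (reflect across h@16): 16 holes -> [(0, 1), (0, 2), (1, 1), (1, 2), (14, 1), (14, 2), (15, 1), (15, 2), (16, 1), (16, 2), (17, 1), (17, 2), (30, 1), (30, 2), (31, 1), (31, 2)]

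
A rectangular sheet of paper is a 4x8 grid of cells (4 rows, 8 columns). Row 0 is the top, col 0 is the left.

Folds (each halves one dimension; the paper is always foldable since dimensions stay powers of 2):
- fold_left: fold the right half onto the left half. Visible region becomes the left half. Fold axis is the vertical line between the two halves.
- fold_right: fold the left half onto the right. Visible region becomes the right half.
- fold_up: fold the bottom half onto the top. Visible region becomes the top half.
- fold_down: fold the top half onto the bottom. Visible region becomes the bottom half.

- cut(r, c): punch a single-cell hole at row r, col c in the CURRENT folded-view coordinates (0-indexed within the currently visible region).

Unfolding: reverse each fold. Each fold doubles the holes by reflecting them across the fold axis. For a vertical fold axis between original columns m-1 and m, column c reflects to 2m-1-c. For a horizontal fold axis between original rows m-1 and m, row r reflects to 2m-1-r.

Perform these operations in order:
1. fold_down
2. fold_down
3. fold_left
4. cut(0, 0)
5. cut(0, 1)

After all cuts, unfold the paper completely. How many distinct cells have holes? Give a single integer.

Op 1 fold_down: fold axis h@2; visible region now rows[2,4) x cols[0,8) = 2x8
Op 2 fold_down: fold axis h@3; visible region now rows[3,4) x cols[0,8) = 1x8
Op 3 fold_left: fold axis v@4; visible region now rows[3,4) x cols[0,4) = 1x4
Op 4 cut(0, 0): punch at orig (3,0); cuts so far [(3, 0)]; region rows[3,4) x cols[0,4) = 1x4
Op 5 cut(0, 1): punch at orig (3,1); cuts so far [(3, 0), (3, 1)]; region rows[3,4) x cols[0,4) = 1x4
Unfold 1 (reflect across v@4): 4 holes -> [(3, 0), (3, 1), (3, 6), (3, 7)]
Unfold 2 (reflect across h@3): 8 holes -> [(2, 0), (2, 1), (2, 6), (2, 7), (3, 0), (3, 1), (3, 6), (3, 7)]
Unfold 3 (reflect across h@2): 16 holes -> [(0, 0), (0, 1), (0, 6), (0, 7), (1, 0), (1, 1), (1, 6), (1, 7), (2, 0), (2, 1), (2, 6), (2, 7), (3, 0), (3, 1), (3, 6), (3, 7)]

Answer: 16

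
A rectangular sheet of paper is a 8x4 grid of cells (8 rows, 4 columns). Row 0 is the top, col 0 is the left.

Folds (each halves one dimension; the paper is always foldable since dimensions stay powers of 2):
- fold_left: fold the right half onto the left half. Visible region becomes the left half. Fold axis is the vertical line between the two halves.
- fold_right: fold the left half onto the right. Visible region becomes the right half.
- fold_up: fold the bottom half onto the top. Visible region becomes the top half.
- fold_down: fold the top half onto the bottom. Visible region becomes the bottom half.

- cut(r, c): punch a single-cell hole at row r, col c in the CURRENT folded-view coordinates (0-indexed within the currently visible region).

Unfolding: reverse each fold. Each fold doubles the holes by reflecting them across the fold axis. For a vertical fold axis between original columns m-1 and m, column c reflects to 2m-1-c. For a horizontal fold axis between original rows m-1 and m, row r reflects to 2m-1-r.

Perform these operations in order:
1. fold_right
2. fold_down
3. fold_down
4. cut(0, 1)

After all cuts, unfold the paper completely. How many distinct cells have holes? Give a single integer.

Op 1 fold_right: fold axis v@2; visible region now rows[0,8) x cols[2,4) = 8x2
Op 2 fold_down: fold axis h@4; visible region now rows[4,8) x cols[2,4) = 4x2
Op 3 fold_down: fold axis h@6; visible region now rows[6,8) x cols[2,4) = 2x2
Op 4 cut(0, 1): punch at orig (6,3); cuts so far [(6, 3)]; region rows[6,8) x cols[2,4) = 2x2
Unfold 1 (reflect across h@6): 2 holes -> [(5, 3), (6, 3)]
Unfold 2 (reflect across h@4): 4 holes -> [(1, 3), (2, 3), (5, 3), (6, 3)]
Unfold 3 (reflect across v@2): 8 holes -> [(1, 0), (1, 3), (2, 0), (2, 3), (5, 0), (5, 3), (6, 0), (6, 3)]

Answer: 8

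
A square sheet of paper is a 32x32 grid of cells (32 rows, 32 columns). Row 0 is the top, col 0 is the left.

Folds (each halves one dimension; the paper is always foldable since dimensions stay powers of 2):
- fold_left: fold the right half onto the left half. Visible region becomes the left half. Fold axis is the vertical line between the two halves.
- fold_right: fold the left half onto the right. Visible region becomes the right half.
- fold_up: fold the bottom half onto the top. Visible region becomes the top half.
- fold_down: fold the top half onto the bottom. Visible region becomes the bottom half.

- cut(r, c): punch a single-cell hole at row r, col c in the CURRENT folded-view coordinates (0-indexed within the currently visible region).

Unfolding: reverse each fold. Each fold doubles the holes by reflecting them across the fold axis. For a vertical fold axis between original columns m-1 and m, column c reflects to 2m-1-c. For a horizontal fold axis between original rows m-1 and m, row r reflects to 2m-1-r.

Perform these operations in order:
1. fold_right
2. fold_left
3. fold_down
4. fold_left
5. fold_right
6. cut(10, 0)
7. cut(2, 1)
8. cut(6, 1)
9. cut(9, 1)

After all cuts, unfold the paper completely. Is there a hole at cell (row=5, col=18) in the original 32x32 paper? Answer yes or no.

Op 1 fold_right: fold axis v@16; visible region now rows[0,32) x cols[16,32) = 32x16
Op 2 fold_left: fold axis v@24; visible region now rows[0,32) x cols[16,24) = 32x8
Op 3 fold_down: fold axis h@16; visible region now rows[16,32) x cols[16,24) = 16x8
Op 4 fold_left: fold axis v@20; visible region now rows[16,32) x cols[16,20) = 16x4
Op 5 fold_right: fold axis v@18; visible region now rows[16,32) x cols[18,20) = 16x2
Op 6 cut(10, 0): punch at orig (26,18); cuts so far [(26, 18)]; region rows[16,32) x cols[18,20) = 16x2
Op 7 cut(2, 1): punch at orig (18,19); cuts so far [(18, 19), (26, 18)]; region rows[16,32) x cols[18,20) = 16x2
Op 8 cut(6, 1): punch at orig (22,19); cuts so far [(18, 19), (22, 19), (26, 18)]; region rows[16,32) x cols[18,20) = 16x2
Op 9 cut(9, 1): punch at orig (25,19); cuts so far [(18, 19), (22, 19), (25, 19), (26, 18)]; region rows[16,32) x cols[18,20) = 16x2
Unfold 1 (reflect across v@18): 8 holes -> [(18, 16), (18, 19), (22, 16), (22, 19), (25, 16), (25, 19), (26, 17), (26, 18)]
Unfold 2 (reflect across v@20): 16 holes -> [(18, 16), (18, 19), (18, 20), (18, 23), (22, 16), (22, 19), (22, 20), (22, 23), (25, 16), (25, 19), (25, 20), (25, 23), (26, 17), (26, 18), (26, 21), (26, 22)]
Unfold 3 (reflect across h@16): 32 holes -> [(5, 17), (5, 18), (5, 21), (5, 22), (6, 16), (6, 19), (6, 20), (6, 23), (9, 16), (9, 19), (9, 20), (9, 23), (13, 16), (13, 19), (13, 20), (13, 23), (18, 16), (18, 19), (18, 20), (18, 23), (22, 16), (22, 19), (22, 20), (22, 23), (25, 16), (25, 19), (25, 20), (25, 23), (26, 17), (26, 18), (26, 21), (26, 22)]
Unfold 4 (reflect across v@24): 64 holes -> [(5, 17), (5, 18), (5, 21), (5, 22), (5, 25), (5, 26), (5, 29), (5, 30), (6, 16), (6, 19), (6, 20), (6, 23), (6, 24), (6, 27), (6, 28), (6, 31), (9, 16), (9, 19), (9, 20), (9, 23), (9, 24), (9, 27), (9, 28), (9, 31), (13, 16), (13, 19), (13, 20), (13, 23), (13, 24), (13, 27), (13, 28), (13, 31), (18, 16), (18, 19), (18, 20), (18, 23), (18, 24), (18, 27), (18, 28), (18, 31), (22, 16), (22, 19), (22, 20), (22, 23), (22, 24), (22, 27), (22, 28), (22, 31), (25, 16), (25, 19), (25, 20), (25, 23), (25, 24), (25, 27), (25, 28), (25, 31), (26, 17), (26, 18), (26, 21), (26, 22), (26, 25), (26, 26), (26, 29), (26, 30)]
Unfold 5 (reflect across v@16): 128 holes -> [(5, 1), (5, 2), (5, 5), (5, 6), (5, 9), (5, 10), (5, 13), (5, 14), (5, 17), (5, 18), (5, 21), (5, 22), (5, 25), (5, 26), (5, 29), (5, 30), (6, 0), (6, 3), (6, 4), (6, 7), (6, 8), (6, 11), (6, 12), (6, 15), (6, 16), (6, 19), (6, 20), (6, 23), (6, 24), (6, 27), (6, 28), (6, 31), (9, 0), (9, 3), (9, 4), (9, 7), (9, 8), (9, 11), (9, 12), (9, 15), (9, 16), (9, 19), (9, 20), (9, 23), (9, 24), (9, 27), (9, 28), (9, 31), (13, 0), (13, 3), (13, 4), (13, 7), (13, 8), (13, 11), (13, 12), (13, 15), (13, 16), (13, 19), (13, 20), (13, 23), (13, 24), (13, 27), (13, 28), (13, 31), (18, 0), (18, 3), (18, 4), (18, 7), (18, 8), (18, 11), (18, 12), (18, 15), (18, 16), (18, 19), (18, 20), (18, 23), (18, 24), (18, 27), (18, 28), (18, 31), (22, 0), (22, 3), (22, 4), (22, 7), (22, 8), (22, 11), (22, 12), (22, 15), (22, 16), (22, 19), (22, 20), (22, 23), (22, 24), (22, 27), (22, 28), (22, 31), (25, 0), (25, 3), (25, 4), (25, 7), (25, 8), (25, 11), (25, 12), (25, 15), (25, 16), (25, 19), (25, 20), (25, 23), (25, 24), (25, 27), (25, 28), (25, 31), (26, 1), (26, 2), (26, 5), (26, 6), (26, 9), (26, 10), (26, 13), (26, 14), (26, 17), (26, 18), (26, 21), (26, 22), (26, 25), (26, 26), (26, 29), (26, 30)]
Holes: [(5, 1), (5, 2), (5, 5), (5, 6), (5, 9), (5, 10), (5, 13), (5, 14), (5, 17), (5, 18), (5, 21), (5, 22), (5, 25), (5, 26), (5, 29), (5, 30), (6, 0), (6, 3), (6, 4), (6, 7), (6, 8), (6, 11), (6, 12), (6, 15), (6, 16), (6, 19), (6, 20), (6, 23), (6, 24), (6, 27), (6, 28), (6, 31), (9, 0), (9, 3), (9, 4), (9, 7), (9, 8), (9, 11), (9, 12), (9, 15), (9, 16), (9, 19), (9, 20), (9, 23), (9, 24), (9, 27), (9, 28), (9, 31), (13, 0), (13, 3), (13, 4), (13, 7), (13, 8), (13, 11), (13, 12), (13, 15), (13, 16), (13, 19), (13, 20), (13, 23), (13, 24), (13, 27), (13, 28), (13, 31), (18, 0), (18, 3), (18, 4), (18, 7), (18, 8), (18, 11), (18, 12), (18, 15), (18, 16), (18, 19), (18, 20), (18, 23), (18, 24), (18, 27), (18, 28), (18, 31), (22, 0), (22, 3), (22, 4), (22, 7), (22, 8), (22, 11), (22, 12), (22, 15), (22, 16), (22, 19), (22, 20), (22, 23), (22, 24), (22, 27), (22, 28), (22, 31), (25, 0), (25, 3), (25, 4), (25, 7), (25, 8), (25, 11), (25, 12), (25, 15), (25, 16), (25, 19), (25, 20), (25, 23), (25, 24), (25, 27), (25, 28), (25, 31), (26, 1), (26, 2), (26, 5), (26, 6), (26, 9), (26, 10), (26, 13), (26, 14), (26, 17), (26, 18), (26, 21), (26, 22), (26, 25), (26, 26), (26, 29), (26, 30)]

Answer: yes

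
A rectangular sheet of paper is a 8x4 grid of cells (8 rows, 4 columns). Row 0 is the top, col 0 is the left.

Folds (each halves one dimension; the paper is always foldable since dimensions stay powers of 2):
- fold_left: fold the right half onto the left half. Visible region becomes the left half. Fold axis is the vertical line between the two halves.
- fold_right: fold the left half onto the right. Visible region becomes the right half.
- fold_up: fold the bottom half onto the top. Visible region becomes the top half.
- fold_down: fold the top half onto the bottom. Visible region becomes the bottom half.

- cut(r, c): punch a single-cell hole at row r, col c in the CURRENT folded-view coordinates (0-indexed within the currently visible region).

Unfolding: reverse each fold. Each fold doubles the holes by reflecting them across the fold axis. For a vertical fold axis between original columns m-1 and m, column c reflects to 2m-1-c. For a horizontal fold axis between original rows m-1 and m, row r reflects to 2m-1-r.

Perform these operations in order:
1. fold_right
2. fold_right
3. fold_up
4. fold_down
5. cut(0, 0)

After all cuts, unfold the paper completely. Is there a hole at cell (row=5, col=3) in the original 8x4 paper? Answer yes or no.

Answer: yes

Derivation:
Op 1 fold_right: fold axis v@2; visible region now rows[0,8) x cols[2,4) = 8x2
Op 2 fold_right: fold axis v@3; visible region now rows[0,8) x cols[3,4) = 8x1
Op 3 fold_up: fold axis h@4; visible region now rows[0,4) x cols[3,4) = 4x1
Op 4 fold_down: fold axis h@2; visible region now rows[2,4) x cols[3,4) = 2x1
Op 5 cut(0, 0): punch at orig (2,3); cuts so far [(2, 3)]; region rows[2,4) x cols[3,4) = 2x1
Unfold 1 (reflect across h@2): 2 holes -> [(1, 3), (2, 3)]
Unfold 2 (reflect across h@4): 4 holes -> [(1, 3), (2, 3), (5, 3), (6, 3)]
Unfold 3 (reflect across v@3): 8 holes -> [(1, 2), (1, 3), (2, 2), (2, 3), (5, 2), (5, 3), (6, 2), (6, 3)]
Unfold 4 (reflect across v@2): 16 holes -> [(1, 0), (1, 1), (1, 2), (1, 3), (2, 0), (2, 1), (2, 2), (2, 3), (5, 0), (5, 1), (5, 2), (5, 3), (6, 0), (6, 1), (6, 2), (6, 3)]
Holes: [(1, 0), (1, 1), (1, 2), (1, 3), (2, 0), (2, 1), (2, 2), (2, 3), (5, 0), (5, 1), (5, 2), (5, 3), (6, 0), (6, 1), (6, 2), (6, 3)]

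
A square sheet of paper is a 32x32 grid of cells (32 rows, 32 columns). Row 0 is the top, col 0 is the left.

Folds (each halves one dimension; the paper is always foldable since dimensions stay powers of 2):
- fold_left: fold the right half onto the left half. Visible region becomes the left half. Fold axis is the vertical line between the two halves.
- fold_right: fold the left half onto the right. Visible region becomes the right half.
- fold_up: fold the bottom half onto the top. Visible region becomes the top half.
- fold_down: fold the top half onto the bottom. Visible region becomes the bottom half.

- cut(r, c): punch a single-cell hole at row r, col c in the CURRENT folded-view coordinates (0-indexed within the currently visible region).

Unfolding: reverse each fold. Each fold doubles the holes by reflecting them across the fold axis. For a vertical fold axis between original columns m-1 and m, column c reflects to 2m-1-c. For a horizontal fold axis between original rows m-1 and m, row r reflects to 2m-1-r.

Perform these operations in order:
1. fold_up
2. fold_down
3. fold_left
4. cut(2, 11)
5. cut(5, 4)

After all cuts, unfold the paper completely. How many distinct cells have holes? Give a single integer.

Answer: 16

Derivation:
Op 1 fold_up: fold axis h@16; visible region now rows[0,16) x cols[0,32) = 16x32
Op 2 fold_down: fold axis h@8; visible region now rows[8,16) x cols[0,32) = 8x32
Op 3 fold_left: fold axis v@16; visible region now rows[8,16) x cols[0,16) = 8x16
Op 4 cut(2, 11): punch at orig (10,11); cuts so far [(10, 11)]; region rows[8,16) x cols[0,16) = 8x16
Op 5 cut(5, 4): punch at orig (13,4); cuts so far [(10, 11), (13, 4)]; region rows[8,16) x cols[0,16) = 8x16
Unfold 1 (reflect across v@16): 4 holes -> [(10, 11), (10, 20), (13, 4), (13, 27)]
Unfold 2 (reflect across h@8): 8 holes -> [(2, 4), (2, 27), (5, 11), (5, 20), (10, 11), (10, 20), (13, 4), (13, 27)]
Unfold 3 (reflect across h@16): 16 holes -> [(2, 4), (2, 27), (5, 11), (5, 20), (10, 11), (10, 20), (13, 4), (13, 27), (18, 4), (18, 27), (21, 11), (21, 20), (26, 11), (26, 20), (29, 4), (29, 27)]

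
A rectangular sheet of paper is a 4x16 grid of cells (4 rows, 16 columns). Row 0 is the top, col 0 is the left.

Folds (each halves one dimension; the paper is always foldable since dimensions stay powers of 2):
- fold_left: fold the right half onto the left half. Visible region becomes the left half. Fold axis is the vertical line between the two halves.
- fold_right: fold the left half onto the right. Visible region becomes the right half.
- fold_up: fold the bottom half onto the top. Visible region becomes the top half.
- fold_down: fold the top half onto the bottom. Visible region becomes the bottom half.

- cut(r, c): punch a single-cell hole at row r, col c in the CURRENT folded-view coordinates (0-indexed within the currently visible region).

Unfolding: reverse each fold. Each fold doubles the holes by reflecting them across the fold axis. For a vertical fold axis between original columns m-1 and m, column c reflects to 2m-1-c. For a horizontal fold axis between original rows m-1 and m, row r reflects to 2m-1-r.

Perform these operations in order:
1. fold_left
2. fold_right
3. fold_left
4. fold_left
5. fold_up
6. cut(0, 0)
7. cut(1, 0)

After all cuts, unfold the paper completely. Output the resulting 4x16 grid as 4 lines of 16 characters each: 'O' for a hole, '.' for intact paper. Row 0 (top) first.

Answer: OOOOOOOOOOOOOOOO
OOOOOOOOOOOOOOOO
OOOOOOOOOOOOOOOO
OOOOOOOOOOOOOOOO

Derivation:
Op 1 fold_left: fold axis v@8; visible region now rows[0,4) x cols[0,8) = 4x8
Op 2 fold_right: fold axis v@4; visible region now rows[0,4) x cols[4,8) = 4x4
Op 3 fold_left: fold axis v@6; visible region now rows[0,4) x cols[4,6) = 4x2
Op 4 fold_left: fold axis v@5; visible region now rows[0,4) x cols[4,5) = 4x1
Op 5 fold_up: fold axis h@2; visible region now rows[0,2) x cols[4,5) = 2x1
Op 6 cut(0, 0): punch at orig (0,4); cuts so far [(0, 4)]; region rows[0,2) x cols[4,5) = 2x1
Op 7 cut(1, 0): punch at orig (1,4); cuts so far [(0, 4), (1, 4)]; region rows[0,2) x cols[4,5) = 2x1
Unfold 1 (reflect across h@2): 4 holes -> [(0, 4), (1, 4), (2, 4), (3, 4)]
Unfold 2 (reflect across v@5): 8 holes -> [(0, 4), (0, 5), (1, 4), (1, 5), (2, 4), (2, 5), (3, 4), (3, 5)]
Unfold 3 (reflect across v@6): 16 holes -> [(0, 4), (0, 5), (0, 6), (0, 7), (1, 4), (1, 5), (1, 6), (1, 7), (2, 4), (2, 5), (2, 6), (2, 7), (3, 4), (3, 5), (3, 6), (3, 7)]
Unfold 4 (reflect across v@4): 32 holes -> [(0, 0), (0, 1), (0, 2), (0, 3), (0, 4), (0, 5), (0, 6), (0, 7), (1, 0), (1, 1), (1, 2), (1, 3), (1, 4), (1, 5), (1, 6), (1, 7), (2, 0), (2, 1), (2, 2), (2, 3), (2, 4), (2, 5), (2, 6), (2, 7), (3, 0), (3, 1), (3, 2), (3, 3), (3, 4), (3, 5), (3, 6), (3, 7)]
Unfold 5 (reflect across v@8): 64 holes -> [(0, 0), (0, 1), (0, 2), (0, 3), (0, 4), (0, 5), (0, 6), (0, 7), (0, 8), (0, 9), (0, 10), (0, 11), (0, 12), (0, 13), (0, 14), (0, 15), (1, 0), (1, 1), (1, 2), (1, 3), (1, 4), (1, 5), (1, 6), (1, 7), (1, 8), (1, 9), (1, 10), (1, 11), (1, 12), (1, 13), (1, 14), (1, 15), (2, 0), (2, 1), (2, 2), (2, 3), (2, 4), (2, 5), (2, 6), (2, 7), (2, 8), (2, 9), (2, 10), (2, 11), (2, 12), (2, 13), (2, 14), (2, 15), (3, 0), (3, 1), (3, 2), (3, 3), (3, 4), (3, 5), (3, 6), (3, 7), (3, 8), (3, 9), (3, 10), (3, 11), (3, 12), (3, 13), (3, 14), (3, 15)]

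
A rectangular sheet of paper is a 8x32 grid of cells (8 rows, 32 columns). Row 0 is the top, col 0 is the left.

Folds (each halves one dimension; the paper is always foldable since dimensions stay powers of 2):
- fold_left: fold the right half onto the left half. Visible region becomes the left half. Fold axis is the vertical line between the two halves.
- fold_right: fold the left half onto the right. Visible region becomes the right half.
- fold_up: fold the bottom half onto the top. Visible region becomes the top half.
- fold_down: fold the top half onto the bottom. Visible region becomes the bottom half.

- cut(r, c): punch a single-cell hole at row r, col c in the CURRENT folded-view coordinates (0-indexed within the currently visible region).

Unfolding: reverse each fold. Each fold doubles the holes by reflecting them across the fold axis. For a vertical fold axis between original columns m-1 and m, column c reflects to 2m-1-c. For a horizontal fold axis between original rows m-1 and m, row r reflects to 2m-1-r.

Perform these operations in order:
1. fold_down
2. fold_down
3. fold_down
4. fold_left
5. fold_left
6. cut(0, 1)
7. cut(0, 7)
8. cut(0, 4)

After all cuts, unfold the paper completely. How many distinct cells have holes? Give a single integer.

Answer: 96

Derivation:
Op 1 fold_down: fold axis h@4; visible region now rows[4,8) x cols[0,32) = 4x32
Op 2 fold_down: fold axis h@6; visible region now rows[6,8) x cols[0,32) = 2x32
Op 3 fold_down: fold axis h@7; visible region now rows[7,8) x cols[0,32) = 1x32
Op 4 fold_left: fold axis v@16; visible region now rows[7,8) x cols[0,16) = 1x16
Op 5 fold_left: fold axis v@8; visible region now rows[7,8) x cols[0,8) = 1x8
Op 6 cut(0, 1): punch at orig (7,1); cuts so far [(7, 1)]; region rows[7,8) x cols[0,8) = 1x8
Op 7 cut(0, 7): punch at orig (7,7); cuts so far [(7, 1), (7, 7)]; region rows[7,8) x cols[0,8) = 1x8
Op 8 cut(0, 4): punch at orig (7,4); cuts so far [(7, 1), (7, 4), (7, 7)]; region rows[7,8) x cols[0,8) = 1x8
Unfold 1 (reflect across v@8): 6 holes -> [(7, 1), (7, 4), (7, 7), (7, 8), (7, 11), (7, 14)]
Unfold 2 (reflect across v@16): 12 holes -> [(7, 1), (7, 4), (7, 7), (7, 8), (7, 11), (7, 14), (7, 17), (7, 20), (7, 23), (7, 24), (7, 27), (7, 30)]
Unfold 3 (reflect across h@7): 24 holes -> [(6, 1), (6, 4), (6, 7), (6, 8), (6, 11), (6, 14), (6, 17), (6, 20), (6, 23), (6, 24), (6, 27), (6, 30), (7, 1), (7, 4), (7, 7), (7, 8), (7, 11), (7, 14), (7, 17), (7, 20), (7, 23), (7, 24), (7, 27), (7, 30)]
Unfold 4 (reflect across h@6): 48 holes -> [(4, 1), (4, 4), (4, 7), (4, 8), (4, 11), (4, 14), (4, 17), (4, 20), (4, 23), (4, 24), (4, 27), (4, 30), (5, 1), (5, 4), (5, 7), (5, 8), (5, 11), (5, 14), (5, 17), (5, 20), (5, 23), (5, 24), (5, 27), (5, 30), (6, 1), (6, 4), (6, 7), (6, 8), (6, 11), (6, 14), (6, 17), (6, 20), (6, 23), (6, 24), (6, 27), (6, 30), (7, 1), (7, 4), (7, 7), (7, 8), (7, 11), (7, 14), (7, 17), (7, 20), (7, 23), (7, 24), (7, 27), (7, 30)]
Unfold 5 (reflect across h@4): 96 holes -> [(0, 1), (0, 4), (0, 7), (0, 8), (0, 11), (0, 14), (0, 17), (0, 20), (0, 23), (0, 24), (0, 27), (0, 30), (1, 1), (1, 4), (1, 7), (1, 8), (1, 11), (1, 14), (1, 17), (1, 20), (1, 23), (1, 24), (1, 27), (1, 30), (2, 1), (2, 4), (2, 7), (2, 8), (2, 11), (2, 14), (2, 17), (2, 20), (2, 23), (2, 24), (2, 27), (2, 30), (3, 1), (3, 4), (3, 7), (3, 8), (3, 11), (3, 14), (3, 17), (3, 20), (3, 23), (3, 24), (3, 27), (3, 30), (4, 1), (4, 4), (4, 7), (4, 8), (4, 11), (4, 14), (4, 17), (4, 20), (4, 23), (4, 24), (4, 27), (4, 30), (5, 1), (5, 4), (5, 7), (5, 8), (5, 11), (5, 14), (5, 17), (5, 20), (5, 23), (5, 24), (5, 27), (5, 30), (6, 1), (6, 4), (6, 7), (6, 8), (6, 11), (6, 14), (6, 17), (6, 20), (6, 23), (6, 24), (6, 27), (6, 30), (7, 1), (7, 4), (7, 7), (7, 8), (7, 11), (7, 14), (7, 17), (7, 20), (7, 23), (7, 24), (7, 27), (7, 30)]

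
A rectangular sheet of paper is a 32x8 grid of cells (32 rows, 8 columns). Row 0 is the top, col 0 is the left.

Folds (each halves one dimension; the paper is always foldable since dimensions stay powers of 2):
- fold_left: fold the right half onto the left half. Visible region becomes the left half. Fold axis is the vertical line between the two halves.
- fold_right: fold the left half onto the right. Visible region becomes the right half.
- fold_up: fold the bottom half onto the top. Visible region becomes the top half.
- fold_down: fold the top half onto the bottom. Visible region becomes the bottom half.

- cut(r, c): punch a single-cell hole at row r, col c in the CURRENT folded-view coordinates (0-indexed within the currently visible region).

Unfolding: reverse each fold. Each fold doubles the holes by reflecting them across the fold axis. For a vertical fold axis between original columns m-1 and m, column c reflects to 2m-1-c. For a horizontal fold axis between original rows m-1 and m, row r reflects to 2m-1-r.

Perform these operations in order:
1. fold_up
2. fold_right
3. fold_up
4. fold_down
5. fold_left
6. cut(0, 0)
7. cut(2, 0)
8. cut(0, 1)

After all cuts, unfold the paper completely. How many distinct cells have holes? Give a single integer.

Op 1 fold_up: fold axis h@16; visible region now rows[0,16) x cols[0,8) = 16x8
Op 2 fold_right: fold axis v@4; visible region now rows[0,16) x cols[4,8) = 16x4
Op 3 fold_up: fold axis h@8; visible region now rows[0,8) x cols[4,8) = 8x4
Op 4 fold_down: fold axis h@4; visible region now rows[4,8) x cols[4,8) = 4x4
Op 5 fold_left: fold axis v@6; visible region now rows[4,8) x cols[4,6) = 4x2
Op 6 cut(0, 0): punch at orig (4,4); cuts so far [(4, 4)]; region rows[4,8) x cols[4,6) = 4x2
Op 7 cut(2, 0): punch at orig (6,4); cuts so far [(4, 4), (6, 4)]; region rows[4,8) x cols[4,6) = 4x2
Op 8 cut(0, 1): punch at orig (4,5); cuts so far [(4, 4), (4, 5), (6, 4)]; region rows[4,8) x cols[4,6) = 4x2
Unfold 1 (reflect across v@6): 6 holes -> [(4, 4), (4, 5), (4, 6), (4, 7), (6, 4), (6, 7)]
Unfold 2 (reflect across h@4): 12 holes -> [(1, 4), (1, 7), (3, 4), (3, 5), (3, 6), (3, 7), (4, 4), (4, 5), (4, 6), (4, 7), (6, 4), (6, 7)]
Unfold 3 (reflect across h@8): 24 holes -> [(1, 4), (1, 7), (3, 4), (3, 5), (3, 6), (3, 7), (4, 4), (4, 5), (4, 6), (4, 7), (6, 4), (6, 7), (9, 4), (9, 7), (11, 4), (11, 5), (11, 6), (11, 7), (12, 4), (12, 5), (12, 6), (12, 7), (14, 4), (14, 7)]
Unfold 4 (reflect across v@4): 48 holes -> [(1, 0), (1, 3), (1, 4), (1, 7), (3, 0), (3, 1), (3, 2), (3, 3), (3, 4), (3, 5), (3, 6), (3, 7), (4, 0), (4, 1), (4, 2), (4, 3), (4, 4), (4, 5), (4, 6), (4, 7), (6, 0), (6, 3), (6, 4), (6, 7), (9, 0), (9, 3), (9, 4), (9, 7), (11, 0), (11, 1), (11, 2), (11, 3), (11, 4), (11, 5), (11, 6), (11, 7), (12, 0), (12, 1), (12, 2), (12, 3), (12, 4), (12, 5), (12, 6), (12, 7), (14, 0), (14, 3), (14, 4), (14, 7)]
Unfold 5 (reflect across h@16): 96 holes -> [(1, 0), (1, 3), (1, 4), (1, 7), (3, 0), (3, 1), (3, 2), (3, 3), (3, 4), (3, 5), (3, 6), (3, 7), (4, 0), (4, 1), (4, 2), (4, 3), (4, 4), (4, 5), (4, 6), (4, 7), (6, 0), (6, 3), (6, 4), (6, 7), (9, 0), (9, 3), (9, 4), (9, 7), (11, 0), (11, 1), (11, 2), (11, 3), (11, 4), (11, 5), (11, 6), (11, 7), (12, 0), (12, 1), (12, 2), (12, 3), (12, 4), (12, 5), (12, 6), (12, 7), (14, 0), (14, 3), (14, 4), (14, 7), (17, 0), (17, 3), (17, 4), (17, 7), (19, 0), (19, 1), (19, 2), (19, 3), (19, 4), (19, 5), (19, 6), (19, 7), (20, 0), (20, 1), (20, 2), (20, 3), (20, 4), (20, 5), (20, 6), (20, 7), (22, 0), (22, 3), (22, 4), (22, 7), (25, 0), (25, 3), (25, 4), (25, 7), (27, 0), (27, 1), (27, 2), (27, 3), (27, 4), (27, 5), (27, 6), (27, 7), (28, 0), (28, 1), (28, 2), (28, 3), (28, 4), (28, 5), (28, 6), (28, 7), (30, 0), (30, 3), (30, 4), (30, 7)]

Answer: 96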